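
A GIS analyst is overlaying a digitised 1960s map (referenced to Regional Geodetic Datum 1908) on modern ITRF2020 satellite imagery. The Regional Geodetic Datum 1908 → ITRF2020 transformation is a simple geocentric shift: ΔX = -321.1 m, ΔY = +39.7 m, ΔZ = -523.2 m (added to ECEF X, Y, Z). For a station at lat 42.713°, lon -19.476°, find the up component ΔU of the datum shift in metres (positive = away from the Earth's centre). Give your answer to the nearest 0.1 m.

At φ = 42.713°, λ = -19.476°: sin φ = 0.678326, cos φ = 0.734761, sin λ = -0.333412, cos λ = 0.942781.
ΔU = cos φ cos λ·ΔX + cos φ sin λ·ΔY + sin φ·ΔZ = (0.734761)(0.942781)(-321.1) + (0.734761)(-0.333412)(39.7) + (0.678326)(-523.2) = -587.06 m.

ΔU = -587.1 m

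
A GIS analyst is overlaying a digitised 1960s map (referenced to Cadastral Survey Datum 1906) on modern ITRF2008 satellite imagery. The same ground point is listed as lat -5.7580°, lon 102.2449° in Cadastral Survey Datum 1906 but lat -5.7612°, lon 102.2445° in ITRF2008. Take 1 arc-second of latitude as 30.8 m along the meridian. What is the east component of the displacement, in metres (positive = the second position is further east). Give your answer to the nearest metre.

ΔE = -44 m

Δφ = -5.7612° − -5.7580° = -0.0032°; Δλ = 102.2445° − 102.2449° = -0.0004°.
1° of latitude = 3600 × 30.80 = 110880 m.
ΔN = Δφ × 110880 = -354.8 m; ΔE = Δλ × 110880 × cos(-5.7580°) = -0.0004 × 110880 × 0.994955 = -44.1 m.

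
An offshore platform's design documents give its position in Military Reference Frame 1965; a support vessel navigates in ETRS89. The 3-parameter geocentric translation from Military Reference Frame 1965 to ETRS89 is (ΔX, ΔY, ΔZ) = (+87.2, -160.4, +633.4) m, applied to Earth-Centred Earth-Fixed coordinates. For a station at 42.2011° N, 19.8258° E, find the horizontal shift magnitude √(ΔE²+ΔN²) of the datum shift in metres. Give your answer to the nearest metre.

485 m

The local east axis at (φ, λ) is (−sin λ, cos λ, 0), so ΔE = −sin(19.8258°)·87.2 + cos(19.8258°)·(-160.4) = -180.47 m.
The local north axis is (−sin φ cos λ, −sin φ sin λ, cos φ), giving ΔN = -55.103 + 36.543 + 469.217 = 450.66 m.
Horizontal magnitude = √(ΔE² + ΔN²) = √((-180.47)² + 450.66²) = 485.45 m.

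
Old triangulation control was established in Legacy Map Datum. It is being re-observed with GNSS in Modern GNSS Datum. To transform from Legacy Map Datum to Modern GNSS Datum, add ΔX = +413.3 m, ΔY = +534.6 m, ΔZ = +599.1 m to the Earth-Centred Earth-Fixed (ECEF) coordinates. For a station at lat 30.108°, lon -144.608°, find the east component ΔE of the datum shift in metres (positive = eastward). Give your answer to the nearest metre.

The local east axis at (φ, λ) is (−sin λ, cos λ, 0), so ΔE = −sin(-144.608°)·413.3 + cos(-144.608°)·534.6 = -196.44 m.

ΔE = -196 m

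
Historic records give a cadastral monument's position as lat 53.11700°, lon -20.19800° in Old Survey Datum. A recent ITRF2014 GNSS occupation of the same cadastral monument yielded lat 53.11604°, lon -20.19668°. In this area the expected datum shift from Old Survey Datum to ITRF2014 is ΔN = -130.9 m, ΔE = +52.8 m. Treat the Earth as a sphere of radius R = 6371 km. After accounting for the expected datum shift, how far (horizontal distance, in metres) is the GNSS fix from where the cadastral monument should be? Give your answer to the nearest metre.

43 m

Observed coordinate differences: Δφ = -0.00096°, Δλ = +0.00132°.
Converting to metres (1° lat = 111195 m, cos φ = 0.600183): observed ΔN = -106.7 m, observed ΔE = 88.1 m.
Subtracting the expected shift leaves a residual of -106.7 − (-130.9) = 24.2 m north and 88.1 − (52.8) = 35.3 m east.
Residual distance = √(24.2² + 35.3²) = 42.8 m.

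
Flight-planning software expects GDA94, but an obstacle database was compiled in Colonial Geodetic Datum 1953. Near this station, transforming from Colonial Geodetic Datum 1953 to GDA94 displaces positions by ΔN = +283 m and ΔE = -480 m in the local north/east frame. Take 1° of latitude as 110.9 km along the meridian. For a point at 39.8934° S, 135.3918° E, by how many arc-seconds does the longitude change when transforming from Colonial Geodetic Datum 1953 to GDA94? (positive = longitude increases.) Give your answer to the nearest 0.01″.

Δλ = -20.31″

At latitude -39.8934°, cos φ = 0.767239.
1° of longitude at this latitude = 110.9 × cos φ = 85.09 km, so Δλ = -480.0 / 85086.8 = -0.0056413° = -20.309″.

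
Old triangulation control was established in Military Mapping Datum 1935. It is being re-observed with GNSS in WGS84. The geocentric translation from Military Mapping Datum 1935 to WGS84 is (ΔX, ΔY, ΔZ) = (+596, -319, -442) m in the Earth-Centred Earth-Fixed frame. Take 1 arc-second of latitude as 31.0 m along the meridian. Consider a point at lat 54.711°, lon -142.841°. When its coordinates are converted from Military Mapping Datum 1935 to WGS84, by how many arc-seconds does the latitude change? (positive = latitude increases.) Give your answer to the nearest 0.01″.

sin φ = 0.816249, cos φ = 0.577701, sin λ = -0.604029, cos λ = -0.796962.
North component: ΔN = −sin φ cos λ·ΔX − sin φ sin λ·ΔY + cos φ·ΔZ = −(0.816249)(-0.796962)(596) − (0.816249)(-0.604029)(-319) + (0.577701)(-442) = -24.91 m.
1° of latitude spans 3600 × 31.00 = 111600 m, so Δφ = -24.91 / 111600 × 3600 = -0.804″.

Δφ = -0.80″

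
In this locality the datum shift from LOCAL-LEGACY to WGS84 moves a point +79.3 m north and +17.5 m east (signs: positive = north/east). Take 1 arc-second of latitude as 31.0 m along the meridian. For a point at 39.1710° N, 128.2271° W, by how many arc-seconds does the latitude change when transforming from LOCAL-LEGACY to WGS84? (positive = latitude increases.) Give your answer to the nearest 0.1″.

1″ of latitude = 31.00 m, so Δφ = 79.3 / 31.00 = 2.558″.

Δφ = 2.6″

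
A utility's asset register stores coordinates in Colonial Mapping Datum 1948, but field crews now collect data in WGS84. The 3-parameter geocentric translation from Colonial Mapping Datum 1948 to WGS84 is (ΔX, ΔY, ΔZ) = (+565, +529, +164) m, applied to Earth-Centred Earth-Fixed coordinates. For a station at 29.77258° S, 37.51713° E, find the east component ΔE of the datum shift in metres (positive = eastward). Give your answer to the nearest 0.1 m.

At φ = -29.77258°, λ = 37.51713°: sin φ = -0.496559, cos φ = 0.868003, sin λ = 0.608999, cos λ = 0.793171.
ΔE = −sin λ·ΔX + cos λ·ΔY = −(0.608999)·(565) + (0.793171)·(529) = 75.50 m.

ΔE = 75.5 m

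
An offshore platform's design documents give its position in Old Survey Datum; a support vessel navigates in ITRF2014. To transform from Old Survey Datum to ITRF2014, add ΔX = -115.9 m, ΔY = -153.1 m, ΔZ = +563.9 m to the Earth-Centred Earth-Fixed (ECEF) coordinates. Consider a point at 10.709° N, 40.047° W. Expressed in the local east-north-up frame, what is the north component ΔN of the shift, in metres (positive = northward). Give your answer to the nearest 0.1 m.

ΔN = 552.3 m

The local north axis is (−sin φ cos λ, −sin φ sin λ, cos φ), giving ΔN = 16.487 − 18.305 + 554.079 = 552.26 m.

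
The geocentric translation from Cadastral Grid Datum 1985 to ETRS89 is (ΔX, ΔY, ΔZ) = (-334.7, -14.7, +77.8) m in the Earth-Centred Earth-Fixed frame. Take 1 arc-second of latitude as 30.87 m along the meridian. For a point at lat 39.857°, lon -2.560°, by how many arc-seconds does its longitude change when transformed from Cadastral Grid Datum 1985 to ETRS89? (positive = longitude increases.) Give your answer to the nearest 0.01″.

Δλ = -1.25″

sin φ = 0.640874, cos φ = 0.767646, sin λ = -0.044666, cos λ = 0.999002.
East component: ΔE = −sin λ·ΔX + cos λ·ΔY = −(-0.044666)(-334.7) + (0.999002)(-14.7) = -29.63 m.
1° of latitude spans 3600 × 30.87 = 111132 m; at latitude φ, 1° of longitude spans that × cos φ = 85310.1 m, so Δλ = -29.63 / 85310.1 × 3600 = -1.251″.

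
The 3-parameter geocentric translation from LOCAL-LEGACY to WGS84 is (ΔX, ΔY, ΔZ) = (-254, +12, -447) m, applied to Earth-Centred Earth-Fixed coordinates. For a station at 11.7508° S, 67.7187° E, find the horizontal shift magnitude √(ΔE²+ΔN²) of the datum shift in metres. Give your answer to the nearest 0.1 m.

At φ = -11.7508°, λ = 67.7187°: sin φ = -0.203655, cos φ = 0.979043, sin λ = 0.925334, cos λ = 0.379154.
ΔE = −sin λ·ΔX + cos λ·ΔY = −(0.925334)·(-254) + (0.379154)·(12) = 239.58 m.
ΔN = −sin φ cos λ·ΔX − sin φ sin λ·ΔY + cos φ·ΔZ = −(-0.203655)(0.379154)(-254) − (-0.203655)(0.925334)(12) + (0.979043)(-447) = -454.98 m.
Horizontal magnitude = √(ΔE² + ΔN²) = √(239.58² + (-454.98)²) = 514.21 m.

514.2 m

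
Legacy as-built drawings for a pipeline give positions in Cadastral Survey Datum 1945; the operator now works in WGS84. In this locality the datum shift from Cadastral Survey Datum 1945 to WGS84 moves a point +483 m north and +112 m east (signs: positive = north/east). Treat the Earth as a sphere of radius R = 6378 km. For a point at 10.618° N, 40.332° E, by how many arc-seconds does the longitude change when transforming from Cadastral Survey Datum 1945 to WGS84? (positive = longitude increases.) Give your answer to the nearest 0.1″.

At latitude 10.618°, cos φ = 0.982878.
One radian of longitude at latitude φ spans R cos φ, so Δλ = ΔE / (R cos φ) = 112.0 / (6378000 × 0.982878) = 1.7866e-05 rad = 3.685″.

Δλ = 3.7″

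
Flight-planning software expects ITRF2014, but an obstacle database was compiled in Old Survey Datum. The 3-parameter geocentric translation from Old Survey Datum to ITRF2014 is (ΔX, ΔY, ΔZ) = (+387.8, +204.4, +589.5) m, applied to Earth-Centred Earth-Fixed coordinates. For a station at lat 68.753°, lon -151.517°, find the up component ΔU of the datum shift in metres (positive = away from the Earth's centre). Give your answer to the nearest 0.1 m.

ΔU = 390.6 m

At φ = 68.753°, λ = -151.517°: sin φ = 0.932027, cos φ = 0.362389, sin λ = -0.476898, cos λ = -0.878959.
ΔU = cos φ cos λ·ΔX + cos φ sin λ·ΔY + sin φ·ΔZ = (0.362389)(-0.878959)(387.8) + (0.362389)(-0.476898)(204.4) + (0.932027)(589.5) = 390.58 m.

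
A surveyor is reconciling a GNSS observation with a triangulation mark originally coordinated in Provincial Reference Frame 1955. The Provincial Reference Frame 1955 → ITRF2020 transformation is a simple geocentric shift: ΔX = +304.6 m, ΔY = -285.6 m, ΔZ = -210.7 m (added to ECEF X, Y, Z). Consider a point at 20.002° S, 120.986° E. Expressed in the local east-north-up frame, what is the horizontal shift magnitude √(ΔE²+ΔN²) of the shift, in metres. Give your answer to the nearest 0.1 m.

The local east axis at (φ, λ) is (−sin λ, cos λ, 0), so ΔE = −sin(120.986°)·304.6 + cos(120.986°)·(-285.6) = -114.10 m.
The local north axis is (−sin φ cos λ, −sin φ sin λ, cos φ), giving ΔN = -53.640 − 83.749 − 197.991 = -335.38 m.
Horizontal magnitude = √(ΔE² + ΔN²) = √((-114.10)² + (-335.38)²) = 354.26 m.

354.3 m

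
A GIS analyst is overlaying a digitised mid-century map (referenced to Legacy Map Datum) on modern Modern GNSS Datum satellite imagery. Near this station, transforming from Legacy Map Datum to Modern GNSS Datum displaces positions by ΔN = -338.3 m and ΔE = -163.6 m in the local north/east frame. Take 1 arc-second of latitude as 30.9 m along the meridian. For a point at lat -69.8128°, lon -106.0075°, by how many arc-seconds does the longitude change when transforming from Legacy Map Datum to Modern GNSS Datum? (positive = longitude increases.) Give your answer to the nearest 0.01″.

Δλ = -15.34″

At latitude -69.8128°, cos φ = 0.345089.
1″ of longitude at this latitude = 30.90 × cos φ = 10.6632 m, so Δλ = -163.6 / 10.6632 = -15.342″.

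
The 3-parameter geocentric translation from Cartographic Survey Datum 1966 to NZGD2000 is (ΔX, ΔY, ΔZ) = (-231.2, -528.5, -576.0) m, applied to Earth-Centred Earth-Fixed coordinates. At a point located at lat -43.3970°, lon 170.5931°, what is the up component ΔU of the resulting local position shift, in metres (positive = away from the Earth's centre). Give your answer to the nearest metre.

ΔU = 499 m

At φ = -43.3970°, λ = 170.5931°: sin φ = -0.687049, cos φ = 0.726611, sin λ = 0.163445, cos λ = -0.986552.
ΔU = cos φ cos λ·ΔX + cos φ sin λ·ΔY + sin φ·ΔZ = (0.726611)(-0.986552)(-231.2) + (0.726611)(0.163445)(-528.5) + (-0.687049)(-576.0) = 498.71 m.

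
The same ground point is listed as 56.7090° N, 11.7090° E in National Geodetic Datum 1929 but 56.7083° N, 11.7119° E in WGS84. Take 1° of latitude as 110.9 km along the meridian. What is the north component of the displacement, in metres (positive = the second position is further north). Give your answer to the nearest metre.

ΔN = -78 m

Δφ = 56.7083° − 56.7090° = -0.0007°; Δλ = 11.7119° − 11.7090° = +0.0029°.
ΔN = Δφ × 110900 = -77.6 m; ΔE = Δλ × 110900 × cos(56.7090°) = +0.0029 × 110900 × 0.548892 = 176.5 m.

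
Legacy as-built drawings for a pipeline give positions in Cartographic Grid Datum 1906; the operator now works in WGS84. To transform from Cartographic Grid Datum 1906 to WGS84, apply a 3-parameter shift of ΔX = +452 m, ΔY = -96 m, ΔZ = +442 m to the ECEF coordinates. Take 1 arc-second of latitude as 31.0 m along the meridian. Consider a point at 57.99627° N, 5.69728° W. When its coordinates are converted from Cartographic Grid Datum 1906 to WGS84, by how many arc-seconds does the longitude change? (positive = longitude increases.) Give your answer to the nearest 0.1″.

Δλ = -3.1″

sin φ = 0.848014, cos φ = 0.529974, sin λ = -0.099273, cos λ = 0.995060.
East component: ΔE = −sin λ·ΔX + cos λ·ΔY = −(-0.099273)(452) + (0.995060)(-96) = -50.65 m.
1° of latitude spans 3600 × 31.00 = 111600 m; at latitude φ, 1° of longitude spans that × cos φ = 59145.2 m, so Δλ = -50.65 / 59145.2 × 3600 = -3.083″.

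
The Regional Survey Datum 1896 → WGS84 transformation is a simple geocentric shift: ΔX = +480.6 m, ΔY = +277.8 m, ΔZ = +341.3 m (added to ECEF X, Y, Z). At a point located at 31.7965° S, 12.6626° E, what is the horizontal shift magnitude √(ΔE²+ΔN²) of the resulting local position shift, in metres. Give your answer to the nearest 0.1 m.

At φ = -31.7965°, λ = 12.6626°: sin φ = -0.526904, cos φ = 0.849925, sin λ = 0.219209, cos λ = 0.975678.
ΔE = −sin λ·ΔX + cos λ·ΔY = −(0.219209)·(480.6) + (0.975678)·(277.8) = 165.69 m.
ΔN = −sin φ cos λ·ΔX − sin φ sin λ·ΔY + cos φ·ΔZ = −(-0.526904)(0.975678)(480.6) − (-0.526904)(0.219209)(277.8) + (0.849925)(341.3) = 569.24 m.
Horizontal magnitude = √(ΔE² + ΔN²) = √(165.69² + 569.24²) = 592.86 m.

592.9 m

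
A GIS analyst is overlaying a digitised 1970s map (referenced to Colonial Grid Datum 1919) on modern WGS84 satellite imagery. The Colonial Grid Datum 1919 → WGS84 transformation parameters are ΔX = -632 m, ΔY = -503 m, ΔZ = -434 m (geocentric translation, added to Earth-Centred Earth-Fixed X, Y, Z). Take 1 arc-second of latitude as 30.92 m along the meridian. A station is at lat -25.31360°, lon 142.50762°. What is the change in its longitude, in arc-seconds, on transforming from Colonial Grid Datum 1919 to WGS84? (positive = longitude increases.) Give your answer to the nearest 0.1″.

Δλ = 28.0″

sin φ = -0.427572, cos φ = 0.903981, sin λ = 0.608656, cos λ = -0.793434.
East component: ΔE = −sin λ·ΔX + cos λ·ΔY = −(0.608656)(-632) + (-0.793434)(-503) = 783.77 m.
1° of latitude spans 3600 × 30.92 = 111312 m; at latitude φ, 1° of longitude spans that × cos φ = 100623.9 m, so Δλ = 783.77 / 100623.9 × 3600 = 28.041″.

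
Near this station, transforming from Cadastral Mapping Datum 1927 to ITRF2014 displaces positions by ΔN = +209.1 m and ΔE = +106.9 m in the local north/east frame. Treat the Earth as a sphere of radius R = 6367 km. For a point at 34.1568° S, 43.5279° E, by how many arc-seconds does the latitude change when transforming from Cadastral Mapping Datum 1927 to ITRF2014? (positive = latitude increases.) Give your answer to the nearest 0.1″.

On a sphere of radius R, 1 rad of latitude = R, so Δφ = ΔN / R = 209.1 / 6367000 = 3.2841e-05 rad = 6.774″.

Δφ = 6.8″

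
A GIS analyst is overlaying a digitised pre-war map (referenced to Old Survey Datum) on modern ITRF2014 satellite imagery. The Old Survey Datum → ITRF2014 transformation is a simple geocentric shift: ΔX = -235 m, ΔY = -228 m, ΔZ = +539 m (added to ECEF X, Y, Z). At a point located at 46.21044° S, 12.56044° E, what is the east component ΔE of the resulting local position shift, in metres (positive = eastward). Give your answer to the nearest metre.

ΔE = -171 m

The local east axis at (φ, λ) is (−sin λ, cos λ, 0), so ΔE = −sin(12.56044°)·(-235) + cos(12.56044°)·(-228) = -171.44 m.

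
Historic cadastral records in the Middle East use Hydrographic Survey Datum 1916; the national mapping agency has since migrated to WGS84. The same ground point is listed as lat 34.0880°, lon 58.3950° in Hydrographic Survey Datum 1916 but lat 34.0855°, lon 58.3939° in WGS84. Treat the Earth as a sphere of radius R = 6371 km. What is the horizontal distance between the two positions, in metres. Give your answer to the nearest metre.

296 m

Δφ = 34.0855° − 34.0880° = -0.0025°; Δλ = 58.3939° − 58.3950° = -0.0011°.
1° along a meridian = πR/180 = 111195 m.
ΔN = Δφ × 111195 = -278.0 m; ΔE = Δλ × 111195 × cos(34.0880°) = -0.0011 × 111195 × 0.828178 = -101.3 m.
Distance = √(ΔE² + ΔN²) = √((-101.3)² + (-278.0)²) = 295.9 m.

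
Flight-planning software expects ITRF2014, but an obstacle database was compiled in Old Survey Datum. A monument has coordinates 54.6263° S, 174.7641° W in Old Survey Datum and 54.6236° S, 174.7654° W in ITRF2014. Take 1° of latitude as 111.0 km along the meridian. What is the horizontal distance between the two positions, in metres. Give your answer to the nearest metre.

Δφ = -54.6236° − -54.6263° = +0.0027°; Δλ = -174.7654° − -174.7641° = -0.0013°.
ΔN = Δφ × 111000 = 299.7 m; ΔE = Δλ × 111000 × cos(-54.6263°) = -0.0013 × 111000 × 0.578907 = -83.5 m.
Distance = √(ΔE² + ΔN²) = √((-83.5)² + 299.7²) = 311.1 m.

311 m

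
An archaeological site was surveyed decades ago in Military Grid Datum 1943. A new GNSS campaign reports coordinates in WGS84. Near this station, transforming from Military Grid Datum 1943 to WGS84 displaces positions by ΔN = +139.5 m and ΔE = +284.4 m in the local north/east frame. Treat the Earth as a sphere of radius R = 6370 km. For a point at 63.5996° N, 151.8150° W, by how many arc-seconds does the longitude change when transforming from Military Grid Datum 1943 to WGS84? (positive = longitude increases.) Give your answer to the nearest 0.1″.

Δλ = 20.7″

At latitude 63.5996°, cos φ = 0.444641.
One radian of longitude at latitude φ spans R cos φ, so Δλ = ΔE / (R cos φ) = 284.4 / (6370000 × 0.444641) = 1.0041e-04 rad = 20.711″.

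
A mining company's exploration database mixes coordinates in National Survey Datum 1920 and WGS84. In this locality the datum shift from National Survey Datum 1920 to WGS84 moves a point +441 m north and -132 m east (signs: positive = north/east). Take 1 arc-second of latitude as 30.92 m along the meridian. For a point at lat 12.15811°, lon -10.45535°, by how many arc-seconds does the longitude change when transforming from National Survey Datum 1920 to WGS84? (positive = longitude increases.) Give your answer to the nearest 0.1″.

At latitude 12.15811°, cos φ = 0.977570.
1″ of longitude at this latitude = 30.92 × cos φ = 30.2265 m, so Δλ = -132.0 / 30.2265 = -4.367″.

Δλ = -4.4″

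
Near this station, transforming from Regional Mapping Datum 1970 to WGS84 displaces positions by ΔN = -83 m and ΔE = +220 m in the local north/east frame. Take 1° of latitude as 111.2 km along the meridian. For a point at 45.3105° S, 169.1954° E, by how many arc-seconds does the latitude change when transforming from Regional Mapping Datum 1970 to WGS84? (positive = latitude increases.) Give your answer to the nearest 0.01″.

1° of latitude = 111.2 km, so Δφ = -83.0 / 111200 = -0.0007464° = -2.687″.

Δφ = -2.69″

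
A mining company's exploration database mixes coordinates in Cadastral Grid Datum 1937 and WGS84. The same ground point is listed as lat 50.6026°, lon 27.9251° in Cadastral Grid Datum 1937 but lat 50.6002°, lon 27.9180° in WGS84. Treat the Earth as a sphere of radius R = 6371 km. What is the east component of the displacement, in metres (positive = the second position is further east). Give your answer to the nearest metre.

ΔE = -501 m

Δφ = 50.6002° − 50.6026° = -0.0024°; Δλ = 27.9180° − 27.9251° = -0.0071°.
1° along a meridian = πR/180 = 111195 m.
ΔN = Δφ × 111195 = -266.9 m; ΔE = Δλ × 111195 × cos(50.6026°) = -0.0071 × 111195 × 0.634695 = -501.1 m.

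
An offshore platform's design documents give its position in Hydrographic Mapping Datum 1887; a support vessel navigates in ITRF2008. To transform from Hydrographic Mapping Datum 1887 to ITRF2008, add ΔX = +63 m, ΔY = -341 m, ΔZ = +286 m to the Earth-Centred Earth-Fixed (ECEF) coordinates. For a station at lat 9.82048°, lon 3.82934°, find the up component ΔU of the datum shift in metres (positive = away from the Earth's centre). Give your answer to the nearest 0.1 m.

ΔU = 88.3 m

At φ = 9.82048°, λ = 3.82934°: sin φ = 0.170562, cos φ = 0.985347, sin λ = 0.066785, cos λ = 0.997767.
ΔU = cos φ cos λ·ΔX + cos φ sin λ·ΔY + sin φ·ΔZ = (0.985347)(0.997767)(63) + (0.985347)(0.066785)(-341) + (0.170562)(286) = 88.28 m.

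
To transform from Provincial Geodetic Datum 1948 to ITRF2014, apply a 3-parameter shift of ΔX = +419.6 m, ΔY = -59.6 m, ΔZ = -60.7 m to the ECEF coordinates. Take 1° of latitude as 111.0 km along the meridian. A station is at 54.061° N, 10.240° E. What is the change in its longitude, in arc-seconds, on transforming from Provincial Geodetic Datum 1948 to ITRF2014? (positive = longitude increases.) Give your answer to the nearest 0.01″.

sin φ = 0.809642, cos φ = 0.586924, sin λ = 0.177772, cos λ = 0.984072.
East component: ΔE = −sin λ·ΔX + cos λ·ΔY = −(0.177772)(419.6) + (0.984072)(-59.6) = -133.24 m.
1° of latitude spans 111000 m; at latitude φ, 1° of longitude spans that × cos φ = 65148.5 m, so Δλ = -133.24 / 65148.5 × 3600 = -7.363″.

Δλ = -7.36″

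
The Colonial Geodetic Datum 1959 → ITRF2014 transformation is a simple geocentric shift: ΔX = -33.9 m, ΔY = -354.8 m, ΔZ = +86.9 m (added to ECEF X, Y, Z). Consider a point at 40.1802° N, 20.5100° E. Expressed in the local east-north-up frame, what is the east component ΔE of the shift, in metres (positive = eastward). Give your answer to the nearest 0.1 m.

At φ = 40.1802°, λ = 20.5100°: sin φ = 0.645194, cos φ = 0.764019, sin λ = 0.350371, cos λ = 0.936611.
ΔE = −sin λ·ΔX + cos λ·ΔY = −(0.350371)·(-33.9) + (0.936611)·(-354.8) = -320.43 m.

ΔE = -320.4 m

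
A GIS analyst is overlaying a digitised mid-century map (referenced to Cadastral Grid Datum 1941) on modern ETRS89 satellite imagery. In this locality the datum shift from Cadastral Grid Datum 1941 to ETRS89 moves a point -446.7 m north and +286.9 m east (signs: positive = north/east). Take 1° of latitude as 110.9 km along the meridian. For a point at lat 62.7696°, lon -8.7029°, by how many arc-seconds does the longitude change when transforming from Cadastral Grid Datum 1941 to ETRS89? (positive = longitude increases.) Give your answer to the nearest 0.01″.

Δλ = 20.35″

At latitude 62.7696°, cos φ = 0.457570.
1° of longitude at this latitude = 110.9 × cos φ = 50.74 km, so Δλ = 286.9 / 50744.5 = 0.0056538° = 20.354″.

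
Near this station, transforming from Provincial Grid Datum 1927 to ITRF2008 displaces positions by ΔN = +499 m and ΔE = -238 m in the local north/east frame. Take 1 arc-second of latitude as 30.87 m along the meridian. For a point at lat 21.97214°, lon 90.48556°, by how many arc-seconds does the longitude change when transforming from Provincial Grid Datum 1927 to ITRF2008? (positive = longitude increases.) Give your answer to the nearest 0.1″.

At latitude 21.97214°, cos φ = 0.927366.
1″ of longitude at this latitude = 30.87 × cos φ = 28.6278 m, so Δλ = -238.0 / 28.6278 = -8.314″.

Δλ = -8.3″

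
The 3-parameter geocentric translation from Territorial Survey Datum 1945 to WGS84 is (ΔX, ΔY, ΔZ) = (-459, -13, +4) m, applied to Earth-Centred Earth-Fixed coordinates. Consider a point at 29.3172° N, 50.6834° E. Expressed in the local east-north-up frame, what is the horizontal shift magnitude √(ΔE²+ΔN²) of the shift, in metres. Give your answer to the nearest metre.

The local east axis at (φ, λ) is (−sin λ, cos λ, 0), so ΔE = −sin(50.6834°)·(-459) + cos(50.6834°)·(-13) = 346.87 m.
The local north axis is (−sin φ cos λ, −sin φ sin λ, cos φ), giving ΔN = 142.401 + 4.925 + 3.488 = 150.81 m.
Horizontal magnitude = √(ΔE² + ΔN²) = √(346.87² + 150.81²) = 378.24 m.

378 m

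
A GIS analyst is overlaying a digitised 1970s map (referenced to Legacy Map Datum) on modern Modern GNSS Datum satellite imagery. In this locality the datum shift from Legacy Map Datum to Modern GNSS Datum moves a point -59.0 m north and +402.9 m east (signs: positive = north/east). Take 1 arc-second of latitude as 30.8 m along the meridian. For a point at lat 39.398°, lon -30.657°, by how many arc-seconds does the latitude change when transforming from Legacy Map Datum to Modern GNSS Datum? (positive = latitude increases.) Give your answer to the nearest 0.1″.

1″ of latitude = 30.80 m, so Δφ = -59.0 / 30.80 = -1.916″.

Δφ = -1.9″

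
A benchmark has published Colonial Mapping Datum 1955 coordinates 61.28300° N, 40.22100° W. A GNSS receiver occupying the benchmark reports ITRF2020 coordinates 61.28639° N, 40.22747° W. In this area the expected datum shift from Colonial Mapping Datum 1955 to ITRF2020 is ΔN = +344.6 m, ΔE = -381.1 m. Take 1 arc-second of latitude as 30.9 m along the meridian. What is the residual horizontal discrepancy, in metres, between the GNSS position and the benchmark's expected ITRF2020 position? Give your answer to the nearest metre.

48 m

Observed coordinate differences: Δφ = +0.00339°, Δλ = -0.00647°.
Converting to metres (1° lat = 111240 m, cos φ = 0.480484): observed ΔN = 377.1 m, observed ΔE = -345.8 m.
Subtracting the expected shift leaves a residual of 377.1 − (344.6) = 32.5 m north and -345.8 − (-381.1) = 35.3 m east.
Residual distance = √(32.5² + 35.3²) = 48.0 m.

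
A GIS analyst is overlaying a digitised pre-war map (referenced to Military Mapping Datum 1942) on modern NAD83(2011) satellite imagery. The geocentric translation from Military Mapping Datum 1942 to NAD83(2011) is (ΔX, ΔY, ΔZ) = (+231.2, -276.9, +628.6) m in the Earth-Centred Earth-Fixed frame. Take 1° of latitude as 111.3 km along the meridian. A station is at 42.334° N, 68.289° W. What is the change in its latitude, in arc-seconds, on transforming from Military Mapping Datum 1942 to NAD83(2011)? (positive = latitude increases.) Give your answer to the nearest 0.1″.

Δφ = 7.6″

sin φ = 0.673451, cos φ = 0.739232, sin λ = -0.929062, cos λ = 0.369925.
North component: ΔN = −sin φ cos λ·ΔX − sin φ sin λ·ΔY + cos φ·ΔZ = −(0.673451)(0.369925)(231.2) − (0.673451)(-0.929062)(-276.9) + (0.739232)(628.6) = 233.83 m.
1° of latitude spans 111300 m, so Δφ = 233.83 / 111300 × 3600 = 7.563″.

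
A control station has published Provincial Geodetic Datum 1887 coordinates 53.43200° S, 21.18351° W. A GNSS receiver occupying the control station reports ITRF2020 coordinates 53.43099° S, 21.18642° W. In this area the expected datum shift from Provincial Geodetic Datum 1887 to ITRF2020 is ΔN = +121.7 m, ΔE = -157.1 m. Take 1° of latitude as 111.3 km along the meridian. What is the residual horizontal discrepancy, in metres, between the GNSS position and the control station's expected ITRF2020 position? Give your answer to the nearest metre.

Observed coordinate differences: Δφ = +0.00101°, Δλ = -0.00291°.
Converting to metres (1° lat = 111300 m, cos φ = 0.595776): observed ΔN = 112.4 m, observed ΔE = -193.0 m.
Subtracting the expected shift leaves a residual of 112.4 − (121.7) = -9.3 m north and -193.0 − (-157.1) = -35.9 m east.
Residual distance = √((-9.3)² + (-35.9)²) = 37.0 m.

37 m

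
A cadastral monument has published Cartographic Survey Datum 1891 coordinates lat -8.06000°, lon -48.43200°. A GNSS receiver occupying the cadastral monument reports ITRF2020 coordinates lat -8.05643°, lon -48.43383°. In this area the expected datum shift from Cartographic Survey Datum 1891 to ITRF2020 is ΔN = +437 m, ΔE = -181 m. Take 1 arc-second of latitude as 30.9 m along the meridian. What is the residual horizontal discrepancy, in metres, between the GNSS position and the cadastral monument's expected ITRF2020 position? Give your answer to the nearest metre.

45 m

Observed coordinate differences: Δφ = +0.00357°, Δλ = -0.00183°.
Converting to metres (1° lat = 111240 m, cos φ = 0.990122): observed ΔN = 397.1 m, observed ΔE = -201.6 m.
Subtracting the expected shift leaves a residual of 397.1 − (437) = -39.9 m north and -201.6 − (-181) = -20.6 m east.
Residual distance = √((-39.9)² + (-20.6)²) = 44.9 m.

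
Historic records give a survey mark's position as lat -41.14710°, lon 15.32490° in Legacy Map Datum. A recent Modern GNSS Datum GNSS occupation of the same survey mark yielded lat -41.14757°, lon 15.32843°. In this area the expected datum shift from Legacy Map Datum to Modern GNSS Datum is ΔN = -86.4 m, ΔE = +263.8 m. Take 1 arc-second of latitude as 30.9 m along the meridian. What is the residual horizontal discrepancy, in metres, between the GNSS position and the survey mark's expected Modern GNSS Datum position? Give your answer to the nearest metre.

Observed coordinate differences: Δφ = -0.00047°, Δλ = +0.00353°.
Converting to metres (1° lat = 111240 m, cos φ = 0.753023): observed ΔN = -52.3 m, observed ΔE = 295.7 m.
Subtracting the expected shift leaves a residual of -52.3 − (-86.4) = 34.1 m north and 295.7 − (263.8) = 31.9 m east.
Residual distance = √(34.1² + 31.9²) = 46.7 m.

47 m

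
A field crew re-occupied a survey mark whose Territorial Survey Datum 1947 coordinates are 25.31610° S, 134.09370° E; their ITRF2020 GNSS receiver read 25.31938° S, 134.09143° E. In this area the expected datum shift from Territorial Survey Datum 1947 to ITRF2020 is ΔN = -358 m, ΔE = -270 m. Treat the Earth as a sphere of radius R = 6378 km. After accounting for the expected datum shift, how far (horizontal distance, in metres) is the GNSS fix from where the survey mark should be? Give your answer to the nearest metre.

42 m

Observed coordinate differences: Δφ = -0.00328°, Δλ = -0.00227°.
Converting to metres (1° lat = 111317 m, cos φ = 0.903962): observed ΔN = -365.1 m, observed ΔE = -228.4 m.
Subtracting the expected shift leaves a residual of -365.1 − (-358) = -7.1 m north and -228.4 − (-270) = 41.6 m east.
Residual distance = √((-7.1)² + 41.6²) = 42.2 m.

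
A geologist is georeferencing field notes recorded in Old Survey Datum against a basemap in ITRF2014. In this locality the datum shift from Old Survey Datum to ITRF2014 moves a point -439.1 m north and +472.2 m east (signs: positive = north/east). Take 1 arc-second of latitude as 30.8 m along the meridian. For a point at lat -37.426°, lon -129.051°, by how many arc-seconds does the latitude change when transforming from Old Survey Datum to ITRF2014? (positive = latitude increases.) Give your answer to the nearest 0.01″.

1″ of latitude = 30.80 m, so Δφ = -439.1 / 30.80 = -14.256″.

Δφ = -14.26″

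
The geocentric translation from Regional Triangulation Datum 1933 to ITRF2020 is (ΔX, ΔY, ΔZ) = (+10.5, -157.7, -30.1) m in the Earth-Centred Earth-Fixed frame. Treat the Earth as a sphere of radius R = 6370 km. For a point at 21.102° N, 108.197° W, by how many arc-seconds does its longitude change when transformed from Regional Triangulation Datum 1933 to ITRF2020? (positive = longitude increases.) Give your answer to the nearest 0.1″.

sin φ = 0.360029, cos φ = 0.932941, sin λ = -0.949988, cos λ = -0.312285.
East component: ΔE = −sin λ·ΔX + cos λ·ΔY = −(-0.949988)(10.5) + (-0.312285)(-157.7) = 59.22 m.
1° of latitude spans πR/180 = 111177 m; at latitude φ, 1° of longitude spans that × cos φ = 103722.0 m, so Δλ = 59.22 / 103722.0 × 3600 = 2.055″.

Δλ = 2.1″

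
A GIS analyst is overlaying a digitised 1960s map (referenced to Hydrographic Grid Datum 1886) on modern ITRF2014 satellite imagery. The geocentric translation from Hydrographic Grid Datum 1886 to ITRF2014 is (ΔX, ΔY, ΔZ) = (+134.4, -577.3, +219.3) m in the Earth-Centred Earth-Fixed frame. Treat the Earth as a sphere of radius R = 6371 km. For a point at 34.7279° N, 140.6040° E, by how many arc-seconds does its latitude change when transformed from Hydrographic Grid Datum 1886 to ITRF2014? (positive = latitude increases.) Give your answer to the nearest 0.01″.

sin φ = 0.569680, cos φ = 0.821867, sin λ = 0.634677, cos λ = -0.772778.
North component: ΔN = −sin φ cos λ·ΔX − sin φ sin λ·ΔY + cos φ·ΔZ = −(0.569680)(-0.772778)(134.4) − (0.569680)(0.634677)(-577.3) + (0.821867)(219.3) = 448.13 m.
1° of latitude spans πR/180 = 111195 m, so Δφ = 448.13 / 111195 × 3600 = 14.509″.

Δφ = 14.51″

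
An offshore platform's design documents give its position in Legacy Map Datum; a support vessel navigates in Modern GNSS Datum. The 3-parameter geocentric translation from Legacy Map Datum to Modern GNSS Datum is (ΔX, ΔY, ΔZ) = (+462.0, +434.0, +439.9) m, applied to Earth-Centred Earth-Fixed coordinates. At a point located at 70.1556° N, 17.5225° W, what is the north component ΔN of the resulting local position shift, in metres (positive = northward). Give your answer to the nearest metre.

ΔN = -142 m

The local north axis is (−sin φ cos λ, −sin φ sin λ, cos φ), giving ΔN = -414.401 + 122.909 + 149.332 = -142.16 m.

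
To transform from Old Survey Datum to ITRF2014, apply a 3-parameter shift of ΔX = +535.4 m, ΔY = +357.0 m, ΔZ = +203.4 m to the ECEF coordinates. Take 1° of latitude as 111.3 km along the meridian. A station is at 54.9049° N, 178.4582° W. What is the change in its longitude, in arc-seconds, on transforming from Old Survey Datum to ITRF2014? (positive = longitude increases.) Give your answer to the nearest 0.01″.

Δλ = -19.27″

sin φ = 0.818199, cos φ = 0.574935, sin λ = -0.026906, cos λ = -0.999638.
East component: ΔE = −sin λ·ΔX + cos λ·ΔY = −(-0.026906)(535.4) + (-0.999638)(357.0) = -342.47 m.
1° of latitude spans 111300 m; at latitude φ, 1° of longitude spans that × cos φ = 63990.3 m, so Δλ = -342.47 / 63990.3 × 3600 = -19.267″.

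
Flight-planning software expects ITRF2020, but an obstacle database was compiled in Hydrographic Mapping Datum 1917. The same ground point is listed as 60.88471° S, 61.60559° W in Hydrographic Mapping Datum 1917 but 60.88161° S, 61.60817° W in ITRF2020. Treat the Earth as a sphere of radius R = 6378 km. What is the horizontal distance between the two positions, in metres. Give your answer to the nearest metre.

372 m

Δφ = -60.88161° − -60.88471° = +0.00310°; Δλ = -61.60817° − -61.60559° = -0.00258°.
1° along a meridian = πR/180 = 111317 m.
ΔN = Δφ × 111317 = 345.1 m; ΔE = Δλ × 111317 × cos(-60.88471°) = -0.00258 × 111317 × 0.486569 = -139.7 m.
Distance = √(ΔE² + ΔN²) = √((-139.7)² + 345.1²) = 372.3 m.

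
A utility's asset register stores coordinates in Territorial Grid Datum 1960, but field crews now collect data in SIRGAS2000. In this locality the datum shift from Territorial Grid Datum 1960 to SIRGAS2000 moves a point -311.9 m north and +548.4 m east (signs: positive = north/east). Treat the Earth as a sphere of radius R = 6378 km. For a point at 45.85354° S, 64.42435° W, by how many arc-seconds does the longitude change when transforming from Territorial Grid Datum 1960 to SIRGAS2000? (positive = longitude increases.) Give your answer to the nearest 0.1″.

Δλ = 25.5″

At latitude -45.85354°, cos φ = 0.696495.
One radian of longitude at latitude φ spans R cos φ, so Δλ = ΔE / (R cos φ) = 548.4 / (6378000 × 0.696495) = 1.2345e-04 rad = 25.464″.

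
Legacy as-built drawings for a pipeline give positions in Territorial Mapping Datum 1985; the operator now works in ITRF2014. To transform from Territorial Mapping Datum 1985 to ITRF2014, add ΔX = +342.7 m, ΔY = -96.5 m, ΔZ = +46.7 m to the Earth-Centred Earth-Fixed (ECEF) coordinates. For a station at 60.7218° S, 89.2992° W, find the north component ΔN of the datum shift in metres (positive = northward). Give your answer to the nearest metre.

ΔN = 111 m

The local north axis is (−sin φ cos λ, −sin φ sin λ, cos φ), giving ΔN = 3.656 + 84.166 + 22.839 = 110.66 m.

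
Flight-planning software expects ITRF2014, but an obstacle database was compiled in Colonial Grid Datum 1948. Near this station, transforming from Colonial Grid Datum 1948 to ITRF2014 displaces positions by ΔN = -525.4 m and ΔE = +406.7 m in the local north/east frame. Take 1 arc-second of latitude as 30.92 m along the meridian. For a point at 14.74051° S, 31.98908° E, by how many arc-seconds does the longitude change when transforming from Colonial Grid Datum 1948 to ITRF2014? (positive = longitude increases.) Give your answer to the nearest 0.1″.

Δλ = 13.6″

At latitude -14.74051°, cos φ = 0.967088.
1″ of longitude at this latitude = 30.92 × cos φ = 29.9024 m, so Δλ = 406.7 / 29.9024 = 13.601″.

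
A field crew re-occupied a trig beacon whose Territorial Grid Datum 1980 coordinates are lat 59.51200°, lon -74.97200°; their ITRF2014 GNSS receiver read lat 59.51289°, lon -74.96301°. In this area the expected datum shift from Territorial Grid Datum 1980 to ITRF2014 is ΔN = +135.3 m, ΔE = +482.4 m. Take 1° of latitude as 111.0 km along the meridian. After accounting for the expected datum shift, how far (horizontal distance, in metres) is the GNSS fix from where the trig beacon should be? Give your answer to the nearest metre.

44 m

Observed coordinate differences: Δφ = +0.00089°, Δλ = +0.00899°.
Converting to metres (1° lat = 111000 m, cos φ = 0.507358): observed ΔN = 98.8 m, observed ΔE = 506.3 m.
Subtracting the expected shift leaves a residual of 98.8 − (135.3) = -36.5 m north and 506.3 − (482.4) = 23.9 m east.
Residual distance = √((-36.5)² + 23.9²) = 43.6 m.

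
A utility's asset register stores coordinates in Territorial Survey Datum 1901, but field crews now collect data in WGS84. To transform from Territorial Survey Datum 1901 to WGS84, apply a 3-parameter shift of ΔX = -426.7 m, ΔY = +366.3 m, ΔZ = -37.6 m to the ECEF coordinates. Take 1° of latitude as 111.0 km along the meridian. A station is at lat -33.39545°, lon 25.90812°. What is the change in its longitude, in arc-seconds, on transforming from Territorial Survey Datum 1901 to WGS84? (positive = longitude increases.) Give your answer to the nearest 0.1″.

sin φ = -0.550414, cos φ = 0.834892, sin λ = 0.436929, cos λ = 0.899496.
East component: ΔE = −sin λ·ΔX + cos λ·ΔY = −(0.436929)(-426.7) + (0.899496)(366.3) = 515.92 m.
1° of latitude spans 111000 m; at latitude φ, 1° of longitude spans that × cos φ = 92673.0 m, so Δλ = 515.92 / 92673.0 × 3600 = 20.042″.

Δλ = 20.0″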